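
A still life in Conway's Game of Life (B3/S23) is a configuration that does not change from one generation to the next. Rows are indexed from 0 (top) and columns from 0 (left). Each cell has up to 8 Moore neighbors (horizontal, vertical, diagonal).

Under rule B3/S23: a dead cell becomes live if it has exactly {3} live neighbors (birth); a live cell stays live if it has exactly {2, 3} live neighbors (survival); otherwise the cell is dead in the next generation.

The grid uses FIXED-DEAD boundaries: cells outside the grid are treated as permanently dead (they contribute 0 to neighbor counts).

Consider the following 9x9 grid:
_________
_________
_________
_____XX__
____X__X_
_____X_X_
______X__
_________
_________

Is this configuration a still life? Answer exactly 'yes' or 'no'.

Answer: yes

Derivation:
Compute generation 1 and compare to generation 0 (given above):
Generation 1:
_________
_________
_________
_____XX__
____X__X_
_____X_X_
______X__
_________
_________
The grids are IDENTICAL -> still life.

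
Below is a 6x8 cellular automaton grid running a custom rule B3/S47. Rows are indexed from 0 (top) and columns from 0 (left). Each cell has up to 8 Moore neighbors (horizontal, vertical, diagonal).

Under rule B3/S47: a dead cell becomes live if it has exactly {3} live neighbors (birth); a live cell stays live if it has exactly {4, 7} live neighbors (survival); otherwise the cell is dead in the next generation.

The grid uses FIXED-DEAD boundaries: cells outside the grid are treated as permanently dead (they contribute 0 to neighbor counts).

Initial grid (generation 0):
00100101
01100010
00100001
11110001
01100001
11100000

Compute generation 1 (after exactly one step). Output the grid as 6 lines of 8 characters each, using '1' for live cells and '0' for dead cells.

Simulating step by step:
Generation 0 (given above): 19 live cells
Generation 1: 9 live cells
(generation 1 grid is the final answer)

Answer: 01000010
00010001
10000010
00000010
01000000
01000000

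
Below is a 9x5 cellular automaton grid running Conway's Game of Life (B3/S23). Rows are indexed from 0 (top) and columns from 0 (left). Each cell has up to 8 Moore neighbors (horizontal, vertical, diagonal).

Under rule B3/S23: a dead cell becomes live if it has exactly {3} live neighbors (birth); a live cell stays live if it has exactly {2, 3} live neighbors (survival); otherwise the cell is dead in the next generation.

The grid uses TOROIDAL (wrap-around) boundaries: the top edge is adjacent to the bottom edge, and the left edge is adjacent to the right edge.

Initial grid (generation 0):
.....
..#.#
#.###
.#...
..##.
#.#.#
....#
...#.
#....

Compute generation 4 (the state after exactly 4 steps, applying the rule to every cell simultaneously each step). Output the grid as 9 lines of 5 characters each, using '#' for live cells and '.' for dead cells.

Answer: ...#.
#.##.
..###
.....
.....
.....
.....
.....
.#...

Derivation:
Simulating step by step:
Generation 0 (given above): 15 live cells
Generation 1: 20 live cells
.....
###.#
#.#.#
##...
#.###
###.#
#...#
....#
.....
Generation 2: 8 live cells
##...
..#.#
..#..
.....
.....
..#..
.....
#...#
.....
Generation 3: 8 live cells
##...
#.##.
...#.
.....
.....
.....
.....
.....
.#..#
Generation 4: 8 live cells
(generation 4 grid is the final answer)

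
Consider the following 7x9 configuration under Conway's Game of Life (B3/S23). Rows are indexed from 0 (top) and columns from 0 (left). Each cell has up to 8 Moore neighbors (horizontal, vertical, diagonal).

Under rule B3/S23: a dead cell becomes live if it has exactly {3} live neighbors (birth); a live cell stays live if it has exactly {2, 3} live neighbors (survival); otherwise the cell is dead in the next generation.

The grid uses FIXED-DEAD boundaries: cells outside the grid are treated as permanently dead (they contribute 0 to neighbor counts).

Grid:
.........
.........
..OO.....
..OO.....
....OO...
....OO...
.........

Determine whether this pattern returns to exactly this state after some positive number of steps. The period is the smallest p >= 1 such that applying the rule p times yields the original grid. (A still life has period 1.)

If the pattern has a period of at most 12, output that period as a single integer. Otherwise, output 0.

Answer: 2

Derivation:
Simulating and comparing each generation to the original:
Gen 0 (original, given above): 8 live cells
Gen 1: 6 live cells, differs from original
Gen 2: 8 live cells, MATCHES original -> period = 2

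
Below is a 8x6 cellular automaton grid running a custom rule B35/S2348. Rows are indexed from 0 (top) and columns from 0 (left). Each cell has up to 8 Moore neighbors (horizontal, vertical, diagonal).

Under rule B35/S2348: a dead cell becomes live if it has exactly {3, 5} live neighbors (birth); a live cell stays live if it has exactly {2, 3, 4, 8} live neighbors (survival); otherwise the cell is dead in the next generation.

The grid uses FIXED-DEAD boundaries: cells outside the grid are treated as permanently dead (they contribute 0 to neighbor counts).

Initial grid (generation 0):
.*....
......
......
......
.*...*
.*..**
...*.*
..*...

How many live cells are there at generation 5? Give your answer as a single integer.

Answer: 10

Derivation:
Simulating step by step:
Generation 0 (given above): 9 live cells
Generation 1: 8 live cells
......
......
......
......
....**
..*.**
..**.*
......
Generation 2: 9 live cells
......
......
......
......
...***
..**.*
..**.*
......
Generation 3: 9 live cells
......
......
......
....*.
..****
..*..*
..**..
......
Generation 4: 12 live cells
......
......
......
....**
..****
.**.**
..**..
......
Generation 5: 10 live cells
......
......
......
....**
.**...
.*...*
.****.
......
Population at generation 5: 10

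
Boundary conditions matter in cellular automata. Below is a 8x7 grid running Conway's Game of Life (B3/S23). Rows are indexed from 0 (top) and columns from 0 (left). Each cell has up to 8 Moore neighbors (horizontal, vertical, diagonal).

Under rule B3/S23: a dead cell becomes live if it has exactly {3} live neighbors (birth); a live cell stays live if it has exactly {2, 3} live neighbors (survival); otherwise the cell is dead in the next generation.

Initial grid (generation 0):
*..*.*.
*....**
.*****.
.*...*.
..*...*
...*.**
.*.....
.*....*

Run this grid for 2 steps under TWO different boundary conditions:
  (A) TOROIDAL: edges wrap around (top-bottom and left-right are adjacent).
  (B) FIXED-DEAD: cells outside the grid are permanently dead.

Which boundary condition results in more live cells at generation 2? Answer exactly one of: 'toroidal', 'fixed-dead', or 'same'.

Answer: fixed-dead

Derivation:
Under TOROIDAL boundary, generation 2:
.**..**
*..**..
..*....
....**.
..***..
..*.*..
..**...
.****.*
Population = 22

Under FIXED-DEAD boundary, generation 2:
.....**
*.***.*
*.*..**
*...***
.****..
.**.*..
.....**
.......
Population = 24

Comparison: toroidal=22, fixed-dead=24 -> fixed-dead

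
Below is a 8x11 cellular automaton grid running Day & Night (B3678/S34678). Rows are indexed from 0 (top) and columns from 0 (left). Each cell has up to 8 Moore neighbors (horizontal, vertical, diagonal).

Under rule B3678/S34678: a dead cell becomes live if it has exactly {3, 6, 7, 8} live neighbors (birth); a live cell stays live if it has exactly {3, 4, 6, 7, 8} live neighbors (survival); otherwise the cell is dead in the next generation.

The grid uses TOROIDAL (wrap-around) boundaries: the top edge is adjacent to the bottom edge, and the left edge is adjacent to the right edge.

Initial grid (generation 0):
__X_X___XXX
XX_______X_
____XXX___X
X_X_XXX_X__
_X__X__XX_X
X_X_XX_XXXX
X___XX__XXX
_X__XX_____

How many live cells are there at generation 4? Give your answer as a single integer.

Answer: 33

Derivation:
Simulating step by step:
Generation 0 (given above): 40 live cells
Generation 1: 39 live cells
___X_X___XX
X__XX___XX_
___XX_XX_XX
XX__XXX___X
_XX_XX___XX
____XX_XXXX
X______XX__
____XX___X_
Generation 2: 37 live cells
___XXX___XX
__XX__XXX_X
_XXX_XXX_X_
_X___XXXX__
XX___X_X___
_X_XXX_X__X
_______X___
____X_X__X_
Generation 3: 38 live cells
__XXXX___XX
XX__X__XX_X
XX_X_XXXXX_
_X___XX_X__
XX___XXX___
__X_X___X__
___X____X__
___XX___X_X
Generation 4: 33 live cells
_XX__X_X__X
_X_____X_X_
_X___X_X_X_
_X____XXXXX
_XX_XXXXX__
_X_X_XX____
__XX___X___
_____X_____
Population at generation 4: 33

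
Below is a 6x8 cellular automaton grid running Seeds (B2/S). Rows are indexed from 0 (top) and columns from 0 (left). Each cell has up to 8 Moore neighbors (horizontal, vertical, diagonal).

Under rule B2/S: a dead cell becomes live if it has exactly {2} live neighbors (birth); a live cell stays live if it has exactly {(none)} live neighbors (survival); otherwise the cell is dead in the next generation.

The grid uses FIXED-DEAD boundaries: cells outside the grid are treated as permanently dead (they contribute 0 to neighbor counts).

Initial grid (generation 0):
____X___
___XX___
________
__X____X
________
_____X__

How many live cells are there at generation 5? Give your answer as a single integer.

Simulating step by step:
Generation 0 (given above): 6 live cells
Generation 1: 5 live cells
_____X__
_____X__
__X_X___
________
______X_
________
Generation 2: 8 live cells
____X_X_
___X__X_
___X_X__
___X_X__
________
________
Generation 3: 7 live cells
___X___X
__X____X
________
__X___X_
____X___
________
Generation 4: 13 live cells
__X___X_
___X__X_
_XXX__XX
___X_X__
___X_X__
________
Generation 5: 9 live cells
___X_X_X
____X___
________
_X_____X
__X___X_
____X___
Population at generation 5: 9

Answer: 9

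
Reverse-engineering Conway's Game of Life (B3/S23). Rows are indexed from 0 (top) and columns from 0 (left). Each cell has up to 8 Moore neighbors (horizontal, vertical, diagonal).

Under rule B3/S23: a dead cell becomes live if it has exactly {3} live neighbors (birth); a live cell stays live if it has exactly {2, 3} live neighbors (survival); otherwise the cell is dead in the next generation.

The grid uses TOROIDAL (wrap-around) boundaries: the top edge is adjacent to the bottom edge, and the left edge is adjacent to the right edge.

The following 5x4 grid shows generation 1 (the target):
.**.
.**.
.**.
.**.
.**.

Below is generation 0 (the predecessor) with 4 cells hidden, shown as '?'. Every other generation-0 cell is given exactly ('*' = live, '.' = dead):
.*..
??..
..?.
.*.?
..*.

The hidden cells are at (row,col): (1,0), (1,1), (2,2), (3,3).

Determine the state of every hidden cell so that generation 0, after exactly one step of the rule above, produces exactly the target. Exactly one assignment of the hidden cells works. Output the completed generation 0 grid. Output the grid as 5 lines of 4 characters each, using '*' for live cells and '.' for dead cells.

Answer: .*..
.*..
..*.
.*..
..*.

Derivation:
Hidden generation-0 cells (in order): (1,0), (1,1), (2,2), (3,3).
A hidden cell only influences target cells in its own 3x3 neighborhood. Try each of the 2^4 = 16 assignments, step the completed generation 0 forward once under B3/S23, and compare with the target:
  (1,0)=. (1,1)=. (2,2)=. (3,3)=. -> step gives (0,1)='.' but target has '*' -> reject
  (1,0)=. (1,1)=. (2,2)=. (3,3)=* -> step gives (0,1)='.' but target has '*' -> reject
  (1,0)=. (1,1)=. (2,2)=* (3,3)=. -> step gives (0,1)='.' but target has '*' -> reject
  (1,0)=. (1,1)=. (2,2)=* (3,3)=* -> step gives (0,1)='.' but target has '*' -> reject
  (1,0)=. (1,1)=* (2,2)=. (3,3)=. -> step gives (1,1)='.' but target has '*' -> reject
  (1,0)=. (1,1)=* (2,2)=. (3,3)=* -> step gives (1,1)='.' but target has '*' -> reject
  (1,0)=. (1,1)=* (2,2)=* (3,3)=. -> step reproduces the target at every cell -> ACCEPT
  (1,0)=. (1,1)=* (2,2)=* (3,3)=* -> step gives (2,0)='*' but target has '.' -> reject
  (1,0)=* (1,1)=. (2,2)=. (3,3)=. -> step gives (0,2)='.' but target has '*' -> reject
  (1,0)=* (1,1)=. (2,2)=. (3,3)=* -> step gives (0,2)='.' but target has '*' -> reject
  (1,0)=* (1,1)=. (2,2)=* (3,3)=. -> step gives (0,2)='.' but target has '*' -> reject
  (1,0)=* (1,1)=. (2,2)=* (3,3)=* -> step gives (0,2)='.' but target has '*' -> reject
  (1,0)=* (1,1)=* (2,2)=. (3,3)=. -> step gives (0,0)='*' but target has '.' -> reject
  (1,0)=* (1,1)=* (2,2)=. (3,3)=* -> step gives (0,0)='*' but target has '.' -> reject
  (1,0)=* (1,1)=* (2,2)=* (3,3)=. -> step gives (0,0)='*' but target has '.' -> reject
  (1,0)=* (1,1)=* (2,2)=* (3,3)=* -> step gives (0,0)='*' but target has '.' -> reject
Unique solution: (1,0)=dead, (1,1)=live, (2,2)=live, (3,3)=dead.
Check: live-neighbor counts of every cell in the completed generation 0:
2231
2231
2321
1232
2321
Applying B3/S23 to generation 0 with these counts gives:
.**.
.**.
.**.
.**.
.**.
which matches the target exactly.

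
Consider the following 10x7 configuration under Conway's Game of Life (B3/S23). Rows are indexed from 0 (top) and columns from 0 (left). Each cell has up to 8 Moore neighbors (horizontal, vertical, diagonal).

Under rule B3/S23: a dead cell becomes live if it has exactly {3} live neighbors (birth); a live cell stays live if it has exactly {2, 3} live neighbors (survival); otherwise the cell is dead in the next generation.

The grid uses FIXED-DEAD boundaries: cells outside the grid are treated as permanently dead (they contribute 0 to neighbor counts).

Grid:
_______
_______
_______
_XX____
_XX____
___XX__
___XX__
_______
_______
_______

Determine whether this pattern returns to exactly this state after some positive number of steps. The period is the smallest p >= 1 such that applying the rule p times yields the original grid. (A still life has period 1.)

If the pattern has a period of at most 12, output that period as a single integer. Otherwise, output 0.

Simulating and comparing each generation to the original:
Gen 0 (original, given above): 8 live cells
Gen 1: 6 live cells, differs from original
Gen 2: 8 live cells, MATCHES original -> period = 2

Answer: 2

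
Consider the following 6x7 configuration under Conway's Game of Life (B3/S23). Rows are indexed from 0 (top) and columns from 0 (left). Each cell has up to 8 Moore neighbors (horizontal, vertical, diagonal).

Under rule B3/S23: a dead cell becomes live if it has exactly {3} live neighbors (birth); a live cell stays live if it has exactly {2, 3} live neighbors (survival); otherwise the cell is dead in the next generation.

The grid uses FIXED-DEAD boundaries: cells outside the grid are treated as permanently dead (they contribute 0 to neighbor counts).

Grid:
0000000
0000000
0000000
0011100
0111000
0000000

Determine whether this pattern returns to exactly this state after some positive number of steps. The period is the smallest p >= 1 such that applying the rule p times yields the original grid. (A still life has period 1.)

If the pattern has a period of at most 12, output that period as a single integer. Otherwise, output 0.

Simulating and comparing each generation to the original:
Gen 0 (original, given above): 6 live cells
Gen 1: 6 live cells, differs from original
Gen 2: 6 live cells, MATCHES original -> period = 2

Answer: 2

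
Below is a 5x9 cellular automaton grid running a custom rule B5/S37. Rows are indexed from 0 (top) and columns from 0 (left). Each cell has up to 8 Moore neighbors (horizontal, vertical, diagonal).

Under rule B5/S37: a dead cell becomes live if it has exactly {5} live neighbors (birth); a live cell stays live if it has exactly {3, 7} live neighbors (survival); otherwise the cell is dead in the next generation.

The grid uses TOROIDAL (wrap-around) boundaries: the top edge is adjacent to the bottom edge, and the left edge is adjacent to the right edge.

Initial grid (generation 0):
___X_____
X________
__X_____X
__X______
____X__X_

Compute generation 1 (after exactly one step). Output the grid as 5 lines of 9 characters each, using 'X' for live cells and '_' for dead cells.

Simulating step by step:
Generation 0 (given above): 7 live cells
Generation 1: 0 live cells
(generation 1 grid is the final answer)

Answer: _________
_________
_________
_________
_________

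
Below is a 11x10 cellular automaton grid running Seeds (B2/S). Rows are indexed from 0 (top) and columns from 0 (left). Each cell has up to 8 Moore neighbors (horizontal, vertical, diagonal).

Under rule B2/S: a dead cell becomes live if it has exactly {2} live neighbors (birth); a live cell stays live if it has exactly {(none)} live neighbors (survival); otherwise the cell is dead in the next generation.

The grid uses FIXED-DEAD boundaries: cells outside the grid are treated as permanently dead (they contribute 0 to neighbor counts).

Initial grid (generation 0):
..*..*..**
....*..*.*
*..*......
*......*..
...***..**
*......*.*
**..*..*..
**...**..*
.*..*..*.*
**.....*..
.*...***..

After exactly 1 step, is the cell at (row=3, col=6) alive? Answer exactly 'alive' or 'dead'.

Simulating step by step:
Generation 0 (given above): 39 live cells
Generation 1: 26 live cells
...**.**..
.**..**...
.*..*.**..
.**..**..*
**........
..*.......
..*......*
...*......
..........
....*.....
..*.....*.

Cell (3,6) at generation 1: 1 -> alive

Answer: alive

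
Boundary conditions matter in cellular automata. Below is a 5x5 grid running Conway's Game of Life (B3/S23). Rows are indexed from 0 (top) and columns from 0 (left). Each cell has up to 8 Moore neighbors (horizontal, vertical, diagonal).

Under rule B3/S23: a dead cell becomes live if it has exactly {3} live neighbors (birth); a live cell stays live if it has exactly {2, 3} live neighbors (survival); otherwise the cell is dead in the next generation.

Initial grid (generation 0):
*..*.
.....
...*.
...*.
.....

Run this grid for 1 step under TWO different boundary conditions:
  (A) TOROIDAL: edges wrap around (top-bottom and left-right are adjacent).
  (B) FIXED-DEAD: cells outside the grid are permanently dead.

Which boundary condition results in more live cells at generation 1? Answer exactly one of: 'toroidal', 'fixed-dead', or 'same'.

Under TOROIDAL boundary, generation 1:
.....
....*
.....
.....
....*
Population = 2

Under FIXED-DEAD boundary, generation 1:
.....
.....
.....
.....
.....
Population = 0

Comparison: toroidal=2, fixed-dead=0 -> toroidal

Answer: toroidal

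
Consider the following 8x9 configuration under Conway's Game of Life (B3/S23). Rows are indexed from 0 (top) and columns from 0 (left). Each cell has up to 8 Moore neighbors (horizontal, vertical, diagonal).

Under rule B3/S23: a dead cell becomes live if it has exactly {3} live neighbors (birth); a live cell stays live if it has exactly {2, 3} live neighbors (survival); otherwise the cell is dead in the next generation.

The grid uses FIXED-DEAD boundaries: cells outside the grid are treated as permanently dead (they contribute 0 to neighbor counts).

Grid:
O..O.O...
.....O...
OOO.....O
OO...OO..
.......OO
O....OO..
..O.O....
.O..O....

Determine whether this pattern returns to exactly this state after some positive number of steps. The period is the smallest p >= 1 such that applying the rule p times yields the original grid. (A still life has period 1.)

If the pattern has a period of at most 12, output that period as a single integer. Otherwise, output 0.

Answer: 0

Derivation:
Simulating and comparing each generation to the original:
Gen 0 (original, given above): 21 live cells
Gen 1: 22 live cells, differs from original
Gen 2: 30 live cells, differs from original
Gen 3: 15 live cells, differs from original
Gen 4: 11 live cells, differs from original
Gen 5: 12 live cells, differs from original
Gen 6: 13 live cells, differs from original
Gen 7: 15 live cells, differs from original
Gen 8: 18 live cells, differs from original
Gen 9: 14 live cells, differs from original
Gen 10: 18 live cells, differs from original
Gen 11: 12 live cells, differs from original
Gen 12: 15 live cells, differs from original
No period found within 12 steps.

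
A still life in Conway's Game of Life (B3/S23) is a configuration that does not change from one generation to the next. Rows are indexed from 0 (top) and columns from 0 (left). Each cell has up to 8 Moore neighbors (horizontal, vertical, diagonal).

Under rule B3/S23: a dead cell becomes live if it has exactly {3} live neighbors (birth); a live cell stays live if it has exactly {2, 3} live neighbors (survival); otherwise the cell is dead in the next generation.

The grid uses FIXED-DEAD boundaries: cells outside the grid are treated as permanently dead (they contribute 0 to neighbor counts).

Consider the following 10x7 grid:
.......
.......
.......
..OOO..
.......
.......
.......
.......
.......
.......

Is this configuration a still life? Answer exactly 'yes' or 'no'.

Compute generation 1 and compare to generation 0 (given above):
Generation 1:
.......
.......
...O...
...O...
...O...
.......
.......
.......
.......
.......
Cell (2,3) differs: gen0=0 vs gen1=1 -> NOT a still life.

Answer: no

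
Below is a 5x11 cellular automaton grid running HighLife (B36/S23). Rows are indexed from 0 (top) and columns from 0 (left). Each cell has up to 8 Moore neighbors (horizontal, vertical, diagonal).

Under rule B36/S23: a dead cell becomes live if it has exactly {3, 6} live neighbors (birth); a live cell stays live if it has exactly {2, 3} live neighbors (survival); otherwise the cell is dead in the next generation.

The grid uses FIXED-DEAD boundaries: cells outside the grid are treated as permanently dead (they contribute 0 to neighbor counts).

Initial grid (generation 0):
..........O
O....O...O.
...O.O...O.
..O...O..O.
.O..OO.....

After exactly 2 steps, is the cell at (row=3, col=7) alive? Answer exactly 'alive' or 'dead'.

Answer: alive

Derivation:
Simulating step by step:
Generation 0 (given above): 13 live cells
Generation 1: 13 live cells
...........
....O....OO
....OOO.OOO
..OO..O....
.....O.....
Generation 2: 12 live cells
...........
....O...O.O
....O.OOO.O
...O..OO.O.
...........

Cell (3,7) at generation 2: 1 -> alive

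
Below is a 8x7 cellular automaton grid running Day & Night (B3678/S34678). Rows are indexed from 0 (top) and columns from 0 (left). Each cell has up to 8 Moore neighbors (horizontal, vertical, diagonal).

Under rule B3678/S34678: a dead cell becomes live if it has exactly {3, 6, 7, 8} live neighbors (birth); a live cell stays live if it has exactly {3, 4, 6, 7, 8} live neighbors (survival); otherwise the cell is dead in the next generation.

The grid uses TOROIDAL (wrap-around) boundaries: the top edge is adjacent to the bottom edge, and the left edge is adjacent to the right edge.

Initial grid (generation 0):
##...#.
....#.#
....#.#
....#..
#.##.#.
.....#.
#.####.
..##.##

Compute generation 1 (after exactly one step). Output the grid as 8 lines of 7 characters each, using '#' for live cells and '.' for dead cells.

Simulating step by step:
Generation 0 (given above): 22 live cells
Generation 1: 19 live cells
(generation 1 grid is the final answer)

Answer: #.##.#.
......#
...#...
....#.#
......#
....##.
.###.#.
..####.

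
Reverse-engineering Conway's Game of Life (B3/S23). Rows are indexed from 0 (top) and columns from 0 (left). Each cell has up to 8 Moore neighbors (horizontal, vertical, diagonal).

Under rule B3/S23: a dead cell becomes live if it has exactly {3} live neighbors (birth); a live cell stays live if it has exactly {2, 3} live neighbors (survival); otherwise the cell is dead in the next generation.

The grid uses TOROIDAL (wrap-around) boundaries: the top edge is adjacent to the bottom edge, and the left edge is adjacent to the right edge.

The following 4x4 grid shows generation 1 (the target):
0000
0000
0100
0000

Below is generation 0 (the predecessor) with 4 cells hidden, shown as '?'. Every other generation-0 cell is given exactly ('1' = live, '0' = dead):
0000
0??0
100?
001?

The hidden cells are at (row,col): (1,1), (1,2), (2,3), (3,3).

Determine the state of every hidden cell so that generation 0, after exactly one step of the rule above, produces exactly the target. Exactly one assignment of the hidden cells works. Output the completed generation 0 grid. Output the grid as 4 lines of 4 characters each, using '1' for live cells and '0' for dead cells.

Hidden generation-0 cells (in order): (1,1), (1,2), (2,3), (3,3).
A hidden cell only influences target cells in its own 3x3 neighborhood. Try each of the 2^4 = 16 assignments, step the completed generation 0 forward once under B3/S23, and compare with the target:
  (1,1)=0 (1,2)=0 (2,3)=0 (3,3)=0 -> step gives (2,1)='0' but target has '1' -> reject
  (1,1)=0 (1,2)=0 (2,3)=0 (3,3)=1 -> step gives (2,1)='0' but target has '1' -> reject
  (1,1)=0 (1,2)=0 (2,3)=1 (3,3)=0 -> step gives (2,1)='0' but target has '1' -> reject
  (1,1)=0 (1,2)=0 (2,3)=1 (3,3)=1 -> step gives (2,0)='1' but target has '0' -> reject
  (1,1)=0 (1,2)=1 (2,3)=0 (3,3)=0 -> step gives (2,3)='1' but target has '0' -> reject
  (1,1)=0 (1,2)=1 (2,3)=0 (3,3)=1 -> step gives (0,2)='1' but target has '0' -> reject
  (1,1)=0 (1,2)=1 (2,3)=1 (3,3)=0 -> step gives (1,3)='1' but target has '0' -> reject
  (1,1)=0 (1,2)=1 (2,3)=1 (3,3)=1 -> step gives (0,2)='1' but target has '0' -> reject
  (1,1)=1 (1,2)=0 (2,3)=0 (3,3)=0 -> step reproduces the target at every cell -> ACCEPT
  (1,1)=1 (1,2)=0 (2,3)=0 (3,3)=1 -> step gives (0,2)='1' but target has '0' -> reject
  (1,1)=1 (1,2)=0 (2,3)=1 (3,3)=0 -> step gives (1,0)='1' but target has '0' -> reject
  (1,1)=1 (1,2)=0 (2,3)=1 (3,3)=1 -> step gives (0,2)='1' but target has '0' -> reject
  (1,1)=1 (1,2)=1 (2,3)=0 (3,3)=0 -> step gives (0,1)='1' but target has '0' -> reject
  (1,1)=1 (1,2)=1 (2,3)=0 (3,3)=1 -> step gives (0,1)='1' but target has '0' -> reject
  (1,1)=1 (1,2)=1 (2,3)=1 (3,3)=0 -> step gives (0,1)='1' but target has '0' -> reject
  (1,1)=1 (1,2)=1 (2,3)=1 (3,3)=1 -> step gives (0,1)='1' but target has '0' -> reject
Unique solution: (1,1)=live, (1,2)=dead, (2,3)=dead, (3,3)=dead.
Check: live-neighbor counts of every cell in the completed generation 0:
1221
2111
1322
1202
Applying B3/S23 to generation 0 with these counts gives:
0000
0000
0100
0000
which matches the target exactly.

Answer: 0000
0100
1000
0010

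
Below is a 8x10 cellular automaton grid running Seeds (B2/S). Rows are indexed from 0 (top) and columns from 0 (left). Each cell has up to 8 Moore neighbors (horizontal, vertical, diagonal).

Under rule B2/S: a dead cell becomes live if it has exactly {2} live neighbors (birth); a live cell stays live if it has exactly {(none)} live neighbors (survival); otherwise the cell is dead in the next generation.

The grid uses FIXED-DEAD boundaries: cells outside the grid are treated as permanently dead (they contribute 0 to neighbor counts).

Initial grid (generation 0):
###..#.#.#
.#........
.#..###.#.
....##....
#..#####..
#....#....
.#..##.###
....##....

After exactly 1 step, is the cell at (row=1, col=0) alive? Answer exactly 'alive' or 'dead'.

Simulating step by step:
Generation 0 (given above): 30 live cells
Generation 1: 20 live cells
......#.#.
...#.....#
#.##...#..
###.....#.
.#........
..#......#
#..#......
...#...#.#

Cell (1,0) at generation 1: 0 -> dead

Answer: dead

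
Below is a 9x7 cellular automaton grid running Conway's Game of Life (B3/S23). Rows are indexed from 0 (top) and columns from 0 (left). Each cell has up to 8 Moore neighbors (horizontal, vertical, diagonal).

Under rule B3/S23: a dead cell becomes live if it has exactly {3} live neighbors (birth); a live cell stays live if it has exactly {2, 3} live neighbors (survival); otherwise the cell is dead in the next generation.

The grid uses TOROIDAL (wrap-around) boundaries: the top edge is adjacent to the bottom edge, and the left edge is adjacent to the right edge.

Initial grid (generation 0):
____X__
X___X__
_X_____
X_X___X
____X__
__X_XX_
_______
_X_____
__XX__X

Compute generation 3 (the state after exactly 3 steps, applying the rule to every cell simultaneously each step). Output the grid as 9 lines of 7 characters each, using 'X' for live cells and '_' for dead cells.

Answer: __X__X_
____X__
XXX__XX
____XXX
_X____X
_______
_____X_
_______
_______

Derivation:
Simulating step by step:
Generation 0 (given above): 15 live cells
Generation 1: 15 live cells
____XX_
_______
_X____X
XX_____
_X__X_X
___XXX_
_______
__X____
__XX___
Generation 2: 23 live cells
___XX__
_____X_
_X_____
_XX__XX
_XXXX_X
___XXX_
___XX__
__XX___
__XXX__
Generation 3: 14 live cells
(generation 3 grid is the final answer)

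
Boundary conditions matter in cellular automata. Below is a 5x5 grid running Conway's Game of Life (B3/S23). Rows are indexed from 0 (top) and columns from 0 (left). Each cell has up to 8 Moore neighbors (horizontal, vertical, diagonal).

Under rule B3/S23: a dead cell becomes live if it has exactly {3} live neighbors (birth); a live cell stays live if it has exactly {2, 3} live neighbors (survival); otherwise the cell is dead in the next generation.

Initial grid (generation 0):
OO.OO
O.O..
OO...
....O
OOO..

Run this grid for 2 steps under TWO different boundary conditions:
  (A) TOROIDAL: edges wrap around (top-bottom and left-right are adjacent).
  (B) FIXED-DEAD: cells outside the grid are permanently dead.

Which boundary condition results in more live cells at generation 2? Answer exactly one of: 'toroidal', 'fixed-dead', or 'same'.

Answer: toroidal

Derivation:
Under TOROIDAL boundary, generation 2:
...O.
OOOO.
OO..O
..O.O
..O..
Population = 11

Under FIXED-DEAD boundary, generation 2:
.O.O.
...O.
.O.O.
O.O..
.....
Population = 7

Comparison: toroidal=11, fixed-dead=7 -> toroidal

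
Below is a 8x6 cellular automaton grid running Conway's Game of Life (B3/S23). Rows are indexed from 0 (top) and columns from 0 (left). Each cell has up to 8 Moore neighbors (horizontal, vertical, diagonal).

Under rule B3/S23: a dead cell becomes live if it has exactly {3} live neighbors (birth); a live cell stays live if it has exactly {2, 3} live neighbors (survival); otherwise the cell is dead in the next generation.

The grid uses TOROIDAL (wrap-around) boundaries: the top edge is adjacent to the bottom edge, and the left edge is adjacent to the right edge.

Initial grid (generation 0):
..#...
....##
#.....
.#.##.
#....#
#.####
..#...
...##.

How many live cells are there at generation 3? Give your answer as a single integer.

Simulating step by step:
Generation 0 (given above): 17 live cells
Generation 1: 14 live cells
.....#
.....#
#..#..
.#..#.
......
#.###.
.##...
..##..
Generation 2: 17 live cells
....#.
#...##
#...##
......
.##.##
..##..
....#.
.###..
Generation 3: 21 live cells
###.#.
#..#..
#...#.
.#.#..
.##.#.
.##..#
.#..#.
..###.
Population at generation 3: 21

Answer: 21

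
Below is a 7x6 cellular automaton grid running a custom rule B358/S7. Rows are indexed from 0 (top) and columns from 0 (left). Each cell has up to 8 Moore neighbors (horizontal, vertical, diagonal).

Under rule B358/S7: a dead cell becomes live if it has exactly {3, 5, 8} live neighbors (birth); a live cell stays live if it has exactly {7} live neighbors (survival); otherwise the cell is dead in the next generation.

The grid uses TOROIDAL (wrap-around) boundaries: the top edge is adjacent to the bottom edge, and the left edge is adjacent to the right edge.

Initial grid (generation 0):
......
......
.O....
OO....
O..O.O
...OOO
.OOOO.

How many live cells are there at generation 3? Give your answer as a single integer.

Simulating step by step:
Generation 0 (given above): 13 live cells
Generation 1: 11 live cells
..OO..
......
O.....
..O..O
.OO.O.
.OO...
.....O
Generation 2: 7 live cells
......
......
......
O..O..
O.....
O..O..
.O.O..
Generation 3: 5 live cells
......
......
......
......
.O...O
.OO...
..O...
Population at generation 3: 5

Answer: 5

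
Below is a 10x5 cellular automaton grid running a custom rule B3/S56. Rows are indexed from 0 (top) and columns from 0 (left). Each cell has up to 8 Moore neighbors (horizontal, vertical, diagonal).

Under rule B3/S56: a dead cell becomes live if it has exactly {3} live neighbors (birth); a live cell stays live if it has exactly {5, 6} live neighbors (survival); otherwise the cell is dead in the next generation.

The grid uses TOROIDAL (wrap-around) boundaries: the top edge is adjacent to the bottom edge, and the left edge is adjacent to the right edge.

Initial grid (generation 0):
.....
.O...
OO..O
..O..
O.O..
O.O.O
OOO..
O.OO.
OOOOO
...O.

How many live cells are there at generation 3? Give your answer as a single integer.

Simulating step by step:
Generation 0 (given above): 22 live cells
Generation 1: 13 live cells
.....
.....
..O..
...OO
....O
.....
.O...
O.OO.
..OOO
OO...
Generation 2: 6 live cells
.....
.....
...O.
.....
...O.
.....
..O..
.....
.....
..OOO
Generation 3: 2 live cells
...O.
.....
.....
.....
.....
.....
.....
.....
...O.
.....
Population at generation 3: 2

Answer: 2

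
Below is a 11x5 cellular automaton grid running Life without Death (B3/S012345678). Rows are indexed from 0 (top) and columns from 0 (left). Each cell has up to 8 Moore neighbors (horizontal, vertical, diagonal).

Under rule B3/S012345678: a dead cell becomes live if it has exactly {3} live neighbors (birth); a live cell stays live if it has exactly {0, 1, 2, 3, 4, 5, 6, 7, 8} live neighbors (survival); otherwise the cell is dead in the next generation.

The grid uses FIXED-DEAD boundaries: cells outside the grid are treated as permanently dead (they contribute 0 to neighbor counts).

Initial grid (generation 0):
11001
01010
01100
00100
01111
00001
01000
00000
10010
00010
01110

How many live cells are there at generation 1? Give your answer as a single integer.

Answer: 25

Derivation:
Simulating step by step:
Generation 0 (given above): 20 live cells
Generation 1: 25 live cells
11101
01010
01110
00100
01111
01001
01000
00000
10010
01011
01110
Population at generation 1: 25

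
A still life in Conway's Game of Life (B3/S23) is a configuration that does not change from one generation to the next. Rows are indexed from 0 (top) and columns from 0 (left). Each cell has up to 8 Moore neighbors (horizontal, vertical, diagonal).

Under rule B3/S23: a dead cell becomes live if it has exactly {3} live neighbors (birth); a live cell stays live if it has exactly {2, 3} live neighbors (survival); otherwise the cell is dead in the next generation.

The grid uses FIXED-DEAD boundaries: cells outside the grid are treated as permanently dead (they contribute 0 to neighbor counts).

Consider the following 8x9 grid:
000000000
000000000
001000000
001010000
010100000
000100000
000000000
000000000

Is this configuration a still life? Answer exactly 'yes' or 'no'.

Answer: no

Derivation:
Compute generation 1 and compare to generation 0 (given above):
Generation 1:
000000000
000000000
000100000
011000000
000110000
001000000
000000000
000000000
Cell (2,2) differs: gen0=1 vs gen1=0 -> NOT a still life.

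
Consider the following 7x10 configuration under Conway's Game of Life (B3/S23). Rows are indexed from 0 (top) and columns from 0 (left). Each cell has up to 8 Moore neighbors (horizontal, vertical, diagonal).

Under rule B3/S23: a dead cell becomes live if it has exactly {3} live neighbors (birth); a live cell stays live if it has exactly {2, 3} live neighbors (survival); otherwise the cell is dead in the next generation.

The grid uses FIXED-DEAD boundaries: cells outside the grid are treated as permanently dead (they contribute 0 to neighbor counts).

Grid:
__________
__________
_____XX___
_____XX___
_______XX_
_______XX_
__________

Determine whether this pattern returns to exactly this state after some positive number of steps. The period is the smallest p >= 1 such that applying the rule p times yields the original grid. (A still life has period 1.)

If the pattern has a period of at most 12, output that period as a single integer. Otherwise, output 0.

Simulating and comparing each generation to the original:
Gen 0 (original, given above): 8 live cells
Gen 1: 6 live cells, differs from original
Gen 2: 8 live cells, MATCHES original -> period = 2

Answer: 2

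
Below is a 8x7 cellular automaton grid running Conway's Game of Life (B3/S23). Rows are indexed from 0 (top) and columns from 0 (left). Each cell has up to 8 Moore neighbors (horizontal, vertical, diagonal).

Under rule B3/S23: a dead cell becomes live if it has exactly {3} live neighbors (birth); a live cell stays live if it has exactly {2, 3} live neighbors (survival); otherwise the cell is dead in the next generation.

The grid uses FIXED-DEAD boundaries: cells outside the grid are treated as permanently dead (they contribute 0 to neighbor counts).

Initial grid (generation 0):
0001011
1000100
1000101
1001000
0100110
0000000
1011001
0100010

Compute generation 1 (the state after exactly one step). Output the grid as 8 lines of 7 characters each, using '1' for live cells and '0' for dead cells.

Simulating step by step:
Generation 0 (given above): 19 live cells
Generation 1: 23 live cells
(generation 1 grid is the final answer)

Answer: 0000110
0001101
1101110
1101000
0000100
0111110
0110000
0110000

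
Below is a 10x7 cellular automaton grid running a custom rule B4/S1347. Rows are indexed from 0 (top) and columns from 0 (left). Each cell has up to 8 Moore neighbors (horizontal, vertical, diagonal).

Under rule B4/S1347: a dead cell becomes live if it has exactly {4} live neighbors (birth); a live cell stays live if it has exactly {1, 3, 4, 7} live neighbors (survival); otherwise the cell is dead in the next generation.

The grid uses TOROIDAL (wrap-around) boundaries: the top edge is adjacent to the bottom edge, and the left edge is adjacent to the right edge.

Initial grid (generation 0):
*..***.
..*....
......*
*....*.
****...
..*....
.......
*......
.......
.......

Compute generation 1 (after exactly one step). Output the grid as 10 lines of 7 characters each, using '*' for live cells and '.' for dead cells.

Answer: .....*.
..*....
.......
**...**
.**....
.**....
.......
.......
.......
.......

Derivation:
Simulating step by step:
Generation 0 (given above): 14 live cells
Generation 1: 10 live cells
(generation 1 grid is the final answer)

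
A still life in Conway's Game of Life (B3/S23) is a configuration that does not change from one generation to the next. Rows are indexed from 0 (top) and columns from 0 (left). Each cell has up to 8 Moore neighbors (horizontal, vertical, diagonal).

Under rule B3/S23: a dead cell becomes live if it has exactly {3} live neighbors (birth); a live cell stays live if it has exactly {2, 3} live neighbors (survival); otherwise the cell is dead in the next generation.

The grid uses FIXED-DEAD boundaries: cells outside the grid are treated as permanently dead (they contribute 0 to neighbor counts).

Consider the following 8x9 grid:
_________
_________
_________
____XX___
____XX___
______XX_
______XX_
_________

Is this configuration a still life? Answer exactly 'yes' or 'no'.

Answer: no

Derivation:
Compute generation 1 and compare to generation 0 (given above):
Generation 1:
_________
_________
_________
____XX___
____X____
_______X_
______XX_
_________
Cell (4,5) differs: gen0=1 vs gen1=0 -> NOT a still life.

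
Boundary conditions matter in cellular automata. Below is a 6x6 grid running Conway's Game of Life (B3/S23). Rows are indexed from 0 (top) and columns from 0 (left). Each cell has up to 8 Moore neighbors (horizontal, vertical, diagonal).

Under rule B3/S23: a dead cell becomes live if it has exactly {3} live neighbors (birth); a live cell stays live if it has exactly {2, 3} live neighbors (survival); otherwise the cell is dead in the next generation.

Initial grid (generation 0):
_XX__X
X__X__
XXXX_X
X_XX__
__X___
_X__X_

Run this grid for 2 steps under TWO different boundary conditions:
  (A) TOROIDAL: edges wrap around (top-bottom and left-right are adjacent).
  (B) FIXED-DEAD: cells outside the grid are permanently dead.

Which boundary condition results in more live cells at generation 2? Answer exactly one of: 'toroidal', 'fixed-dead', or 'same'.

Under TOROIDAL boundary, generation 2:
_X___X
X__X_X
X____X
X___XX
__XXX_
X____X
Population = 15

Under FIXED-DEAD boundary, generation 2:
_XX___
X_X___
XX____
_X____
______
______
Population = 7

Comparison: toroidal=15, fixed-dead=7 -> toroidal

Answer: toroidal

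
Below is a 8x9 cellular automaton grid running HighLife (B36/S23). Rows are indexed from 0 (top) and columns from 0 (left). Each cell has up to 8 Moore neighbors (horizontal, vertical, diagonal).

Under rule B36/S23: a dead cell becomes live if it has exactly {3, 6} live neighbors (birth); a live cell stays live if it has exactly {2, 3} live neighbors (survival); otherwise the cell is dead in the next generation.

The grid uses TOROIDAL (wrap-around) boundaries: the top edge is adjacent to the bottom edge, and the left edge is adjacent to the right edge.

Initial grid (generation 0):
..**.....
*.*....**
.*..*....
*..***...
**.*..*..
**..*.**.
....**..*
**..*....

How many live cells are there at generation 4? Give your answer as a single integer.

Answer: 28

Derivation:
Simulating step by step:
Generation 0 (given above): 27 live cells
Generation 1: 31 live cells
..**.....
*.*.....*
.**.**...
*..*.*...
...*..**.
.****.**.
...**.***
***.**...
Generation 2: 25 live cells
.*..*...*
*...*....
..*.**..*
.*.*.*...
.*.....**
.........
..*..*..*
**.*.****
Generation 3: 34 live cells
*****.*..
**..*...*
***..*...
.*.*.****
*.*......
*......**
.**.**..*
.*.*.**..
Generation 4: 28 live cells
......***
..*.*...*
...*.*...
...******
..*.....*
..**...*.
.*****..*
....*.**.
Population at generation 4: 28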